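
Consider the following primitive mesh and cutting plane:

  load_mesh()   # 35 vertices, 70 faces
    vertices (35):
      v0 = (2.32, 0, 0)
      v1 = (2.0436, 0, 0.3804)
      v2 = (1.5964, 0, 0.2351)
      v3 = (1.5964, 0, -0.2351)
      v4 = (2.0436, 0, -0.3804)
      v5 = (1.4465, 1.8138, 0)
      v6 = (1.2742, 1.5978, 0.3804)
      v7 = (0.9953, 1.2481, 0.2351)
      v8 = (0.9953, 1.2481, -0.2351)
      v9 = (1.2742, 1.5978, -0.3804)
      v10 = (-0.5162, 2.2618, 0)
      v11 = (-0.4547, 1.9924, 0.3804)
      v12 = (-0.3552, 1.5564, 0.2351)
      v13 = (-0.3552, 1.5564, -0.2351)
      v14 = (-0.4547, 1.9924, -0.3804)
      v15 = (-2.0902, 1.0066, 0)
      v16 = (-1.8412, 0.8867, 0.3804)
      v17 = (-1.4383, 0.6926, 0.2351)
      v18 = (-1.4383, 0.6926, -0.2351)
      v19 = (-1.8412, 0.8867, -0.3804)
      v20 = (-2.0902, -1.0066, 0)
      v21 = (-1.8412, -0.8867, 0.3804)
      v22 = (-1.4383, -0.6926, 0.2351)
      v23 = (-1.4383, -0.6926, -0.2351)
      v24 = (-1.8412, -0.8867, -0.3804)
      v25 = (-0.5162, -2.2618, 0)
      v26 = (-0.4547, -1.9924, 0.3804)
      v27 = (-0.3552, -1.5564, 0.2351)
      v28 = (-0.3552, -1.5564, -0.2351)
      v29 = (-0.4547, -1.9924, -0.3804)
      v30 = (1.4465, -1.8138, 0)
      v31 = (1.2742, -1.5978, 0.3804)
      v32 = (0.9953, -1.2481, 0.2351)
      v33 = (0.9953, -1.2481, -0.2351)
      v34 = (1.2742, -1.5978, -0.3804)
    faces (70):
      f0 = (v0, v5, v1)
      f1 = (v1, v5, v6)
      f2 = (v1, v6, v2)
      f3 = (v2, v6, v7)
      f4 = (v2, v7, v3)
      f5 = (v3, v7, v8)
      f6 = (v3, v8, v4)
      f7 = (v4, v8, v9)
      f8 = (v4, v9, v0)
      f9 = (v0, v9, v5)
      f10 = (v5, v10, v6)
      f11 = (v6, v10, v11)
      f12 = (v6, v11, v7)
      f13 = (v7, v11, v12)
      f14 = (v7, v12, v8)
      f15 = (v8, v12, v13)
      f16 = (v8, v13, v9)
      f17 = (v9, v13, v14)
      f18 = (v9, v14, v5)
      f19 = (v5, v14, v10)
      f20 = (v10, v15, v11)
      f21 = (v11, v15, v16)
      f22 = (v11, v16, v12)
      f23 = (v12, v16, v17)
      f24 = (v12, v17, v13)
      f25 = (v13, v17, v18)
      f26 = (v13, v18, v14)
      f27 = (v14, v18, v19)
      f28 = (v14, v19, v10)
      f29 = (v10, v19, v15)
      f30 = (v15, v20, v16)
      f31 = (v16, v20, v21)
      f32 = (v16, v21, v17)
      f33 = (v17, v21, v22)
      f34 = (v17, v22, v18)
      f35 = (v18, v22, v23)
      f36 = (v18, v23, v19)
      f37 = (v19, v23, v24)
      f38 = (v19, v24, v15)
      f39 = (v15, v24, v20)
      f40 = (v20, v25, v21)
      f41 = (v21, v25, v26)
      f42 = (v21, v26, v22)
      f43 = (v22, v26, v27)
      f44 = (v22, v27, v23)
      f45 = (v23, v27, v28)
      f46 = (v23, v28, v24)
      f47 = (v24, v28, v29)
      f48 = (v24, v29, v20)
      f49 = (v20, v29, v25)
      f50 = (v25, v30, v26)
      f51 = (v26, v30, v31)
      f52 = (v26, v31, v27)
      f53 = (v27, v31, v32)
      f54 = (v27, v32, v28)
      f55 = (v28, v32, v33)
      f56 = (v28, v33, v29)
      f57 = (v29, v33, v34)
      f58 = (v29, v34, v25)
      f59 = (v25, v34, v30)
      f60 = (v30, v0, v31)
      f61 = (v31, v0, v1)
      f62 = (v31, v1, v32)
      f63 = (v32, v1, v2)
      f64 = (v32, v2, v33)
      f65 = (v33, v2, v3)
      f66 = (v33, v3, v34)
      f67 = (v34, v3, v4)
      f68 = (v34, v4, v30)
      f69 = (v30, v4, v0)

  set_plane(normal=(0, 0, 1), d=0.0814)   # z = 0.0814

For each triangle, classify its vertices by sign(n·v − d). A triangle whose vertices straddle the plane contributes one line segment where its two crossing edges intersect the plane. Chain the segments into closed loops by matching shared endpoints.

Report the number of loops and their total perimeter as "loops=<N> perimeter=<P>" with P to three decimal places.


Straddling triangles (28 of 70):
  (v0,v5,v1) [--+] → (1.57427, 1.42567, 0.0814)–(2.26085, 0, 0.0814)  len=1.5824
  (v1,v5,v6) [+-+] → (1.57427, 1.42567, 0.0814)–(1.40963, 1.76758, 0.0814)  len=0.3795
  (v2,v7,v3) [++-] → (1.19179, 0.840118, 0.0814)–(1.5964, 0, 0.0814)  len=0.9325
  (v3,v7,v8) [-+-] → (1.19179, 0.840118, 0.0814)–(0.9953, 1.2481, 0.0814)  len=0.4528
  (v5,v10,v6) [--+] → (-0.133081, 2.11971, 0.0814)–(1.40963, 1.76758, 0.0814)  len=1.5824
  (v6,v10,v11) [+-+] → (-0.133081, 2.11971, 0.0814)–(-0.50304, 2.20415, 0.0814)  len=0.3795
  (v7,v12,v8) [++-] → (0.0862544, 1.45562, 0.0814)–(0.9953, 1.2481, 0.0814)  len=0.9324
  (v8,v12,v13) [-+-] → (0.0862544, 1.45562, 0.0814)–(-0.3552, 1.5564, 0.0814)  len=0.4528
  (v10,v15,v11) [--+] → (-1.74023, 1.21755, 0.0814)–(-0.50304, 2.20415, 0.0814)  len=1.5824
  (v11,v15,v16) [+-+] → (-1.74023, 1.21755, 0.0814)–(-2.03692, 0.980943, 0.0814)  len=0.3795
  (v12,v17,v13) [++-] → (-1.08425, 0.974961, 0.0814)–(-0.3552, 1.5564, 0.0814)  len=0.9325
  (v13,v17,v18) [-+-] → (-1.08425, 0.974961, 0.0814)–(-1.4383, 0.6926, 0.0814)  len=0.4529
  (v15,v20,v16) [--+] → (-2.03692, -0.601462, 0.0814)–(-2.03692, 0.980943, 0.0814)  len=1.5824
  (v16,v20,v21) [+-+] → (-2.03692, -0.601462, 0.0814)–(-2.03692, -0.980943, 0.0814)  len=0.3795
  (v17,v22,v18) [++-] → (-1.4383, -0.239803, 0.0814)–(-1.4383, 0.6926, 0.0814)  len=0.9324
  (v18,v22,v23) [-+-] → (-1.4383, -0.239803, 0.0814)–(-1.4383, -0.6926, 0.0814)  len=0.4528
  (v20,v25,v21) [--+] → (-0.79973, -1.96755, 0.0814)–(-2.03692, -0.980943, 0.0814)  len=1.5824
  (v21,v25,v26) [+-+] → (-0.79973, -1.96755, 0.0814)–(-0.50304, -2.20415, 0.0814)  len=0.3795
  (v22,v27,v23) [++-] → (-0.709246, -1.27404, 0.0814)–(-1.4383, -0.6926, 0.0814)  len=0.9325
  (v23,v27,v28) [-+-] → (-0.709246, -1.27404, 0.0814)–(-0.3552, -1.5564, 0.0814)  len=0.4529
  (v25,v30,v26) [--+] → (1.03967, -1.85202, 0.0814)–(-0.50304, -2.20415, 0.0814)  len=1.5824
  (v26,v30,v31) [+-+] → (1.03967, -1.85202, 0.0814)–(1.40963, -1.76758, 0.0814)  len=0.3795
  (v27,v32,v28) [++-] → (0.553846, -1.34888, 0.0814)–(-0.3552, -1.5564, 0.0814)  len=0.9324
  (v28,v32,v33) [-+-] → (0.553846, -1.34888, 0.0814)–(0.9953, -1.2481, 0.0814)  len=0.4528
  (v30,v0,v31) [--+] → (2.09621, -0.341906, 0.0814)–(1.40963, -1.76758, 0.0814)  len=1.5824
  (v31,v0,v1) [+-+] → (2.09621, -0.341906, 0.0814)–(2.26085, 0, 0.0814)  len=0.3795
  (v32,v2,v33) [++-] → (1.39991, -0.407982, 0.0814)–(0.9953, -1.2481, 0.0814)  len=0.9325
  (v33,v2,v3) [-+-] → (1.39991, -0.407982, 0.0814)–(1.5964, 0, 0.0814)  len=0.4528

Chained into 2 loop(s):
  loop 1: 14 segments, perimeter = 13.7331
  loop 2: 14 segments, perimeter = 9.6970
Total perimeter = 23.430

loops=2 perimeter=23.430


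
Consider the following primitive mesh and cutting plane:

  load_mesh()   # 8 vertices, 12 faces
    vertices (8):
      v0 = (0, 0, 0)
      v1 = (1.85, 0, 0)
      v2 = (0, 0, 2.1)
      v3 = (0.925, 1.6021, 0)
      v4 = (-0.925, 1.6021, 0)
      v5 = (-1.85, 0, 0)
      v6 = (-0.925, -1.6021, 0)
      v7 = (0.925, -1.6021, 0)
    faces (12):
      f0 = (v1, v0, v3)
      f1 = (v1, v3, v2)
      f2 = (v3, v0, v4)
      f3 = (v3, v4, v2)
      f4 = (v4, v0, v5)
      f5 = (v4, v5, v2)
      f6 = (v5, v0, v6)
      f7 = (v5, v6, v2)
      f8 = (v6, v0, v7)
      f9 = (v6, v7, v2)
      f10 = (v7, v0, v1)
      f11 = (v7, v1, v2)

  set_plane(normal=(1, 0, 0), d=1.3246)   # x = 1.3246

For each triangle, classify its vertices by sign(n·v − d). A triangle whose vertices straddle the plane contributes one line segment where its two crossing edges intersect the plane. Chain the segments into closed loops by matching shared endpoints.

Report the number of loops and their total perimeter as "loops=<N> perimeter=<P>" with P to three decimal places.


Straddling triangles (4 of 12):
  (v1,v0,v3) [+--] → (1.3246, 0, 0)–(1.3246, 0.909993, 0)  len=0.9100
  (v1,v3,v2) [+--] → (1.3246, 0.909993, 0)–(1.3246, 0, 0.5964)  len=1.0880
  (v7,v0,v1) [--+] → (1.3246, 0, 0)–(1.3246, -0.909993, 0)  len=0.9100
  (v7,v1,v2) [-+-] → (1.3246, -0.909993, 0)–(1.3246, 0, 0.5964)  len=1.0880

Chained into 1 loop(s):
  loop 1: 4 segments, perimeter = 3.9960
Total perimeter = 3.996

loops=1 perimeter=3.996


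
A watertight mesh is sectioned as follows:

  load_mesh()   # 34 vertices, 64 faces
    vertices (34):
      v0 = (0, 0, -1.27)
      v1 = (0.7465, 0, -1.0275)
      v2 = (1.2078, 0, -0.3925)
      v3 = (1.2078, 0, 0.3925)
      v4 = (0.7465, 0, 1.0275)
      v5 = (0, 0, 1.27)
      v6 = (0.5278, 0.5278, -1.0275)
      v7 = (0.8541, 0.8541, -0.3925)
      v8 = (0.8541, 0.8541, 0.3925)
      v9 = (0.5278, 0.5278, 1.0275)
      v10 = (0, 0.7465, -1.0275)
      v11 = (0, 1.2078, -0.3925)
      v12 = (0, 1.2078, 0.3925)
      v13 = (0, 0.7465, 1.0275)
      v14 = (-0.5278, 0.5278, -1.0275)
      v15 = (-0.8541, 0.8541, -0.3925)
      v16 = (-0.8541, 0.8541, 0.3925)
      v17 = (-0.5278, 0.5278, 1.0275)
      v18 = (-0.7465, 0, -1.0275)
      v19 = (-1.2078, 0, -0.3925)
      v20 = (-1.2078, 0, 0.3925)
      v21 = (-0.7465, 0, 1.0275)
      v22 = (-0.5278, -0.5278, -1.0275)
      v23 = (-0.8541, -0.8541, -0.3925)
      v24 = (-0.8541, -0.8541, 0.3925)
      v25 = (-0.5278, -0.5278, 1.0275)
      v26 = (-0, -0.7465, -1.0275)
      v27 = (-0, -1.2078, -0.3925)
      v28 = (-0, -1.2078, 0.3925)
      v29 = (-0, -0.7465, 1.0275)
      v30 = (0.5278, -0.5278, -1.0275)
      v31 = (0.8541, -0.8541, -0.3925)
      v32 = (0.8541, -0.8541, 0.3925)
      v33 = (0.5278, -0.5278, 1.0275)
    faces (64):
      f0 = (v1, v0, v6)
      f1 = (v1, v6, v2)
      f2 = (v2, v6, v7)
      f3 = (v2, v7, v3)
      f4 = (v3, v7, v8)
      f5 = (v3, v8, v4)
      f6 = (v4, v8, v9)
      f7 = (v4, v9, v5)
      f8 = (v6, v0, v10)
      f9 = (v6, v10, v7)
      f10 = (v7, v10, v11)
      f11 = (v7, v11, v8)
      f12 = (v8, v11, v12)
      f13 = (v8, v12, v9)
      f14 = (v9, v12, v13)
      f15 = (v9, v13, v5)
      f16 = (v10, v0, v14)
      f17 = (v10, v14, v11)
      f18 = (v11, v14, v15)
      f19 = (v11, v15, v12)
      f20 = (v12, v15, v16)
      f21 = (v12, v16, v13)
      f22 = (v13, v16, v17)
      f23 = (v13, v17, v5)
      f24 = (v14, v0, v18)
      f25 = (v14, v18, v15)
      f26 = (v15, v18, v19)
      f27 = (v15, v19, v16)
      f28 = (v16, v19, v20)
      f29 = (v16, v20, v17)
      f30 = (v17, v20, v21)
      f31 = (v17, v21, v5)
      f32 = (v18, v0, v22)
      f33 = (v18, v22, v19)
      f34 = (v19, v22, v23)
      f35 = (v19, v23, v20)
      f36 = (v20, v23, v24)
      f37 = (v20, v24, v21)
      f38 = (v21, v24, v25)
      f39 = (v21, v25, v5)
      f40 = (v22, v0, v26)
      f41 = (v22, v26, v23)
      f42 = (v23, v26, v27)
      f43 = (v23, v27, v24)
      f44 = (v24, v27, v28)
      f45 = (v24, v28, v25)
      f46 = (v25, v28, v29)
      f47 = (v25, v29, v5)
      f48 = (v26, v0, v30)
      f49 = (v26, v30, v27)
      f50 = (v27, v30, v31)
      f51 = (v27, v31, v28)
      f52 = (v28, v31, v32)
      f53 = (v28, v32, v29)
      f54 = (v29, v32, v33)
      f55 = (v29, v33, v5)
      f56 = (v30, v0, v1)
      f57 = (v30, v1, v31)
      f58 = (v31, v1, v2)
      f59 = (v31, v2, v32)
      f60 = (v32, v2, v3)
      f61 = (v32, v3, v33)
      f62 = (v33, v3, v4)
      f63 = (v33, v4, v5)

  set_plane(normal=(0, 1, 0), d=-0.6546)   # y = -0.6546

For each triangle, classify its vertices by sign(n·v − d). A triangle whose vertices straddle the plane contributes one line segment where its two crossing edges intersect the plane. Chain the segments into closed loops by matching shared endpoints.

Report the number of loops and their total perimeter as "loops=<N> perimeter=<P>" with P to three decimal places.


loops=1 perimeter=6.378

Straddling triangles (20 of 64):
  (v19,v22,v23) [++-] → (-0.6546, -0.6546, -0.780739)–(-0.936717, -0.6546, -0.3925)  len=0.4799
  (v19,v23,v20) [+-+] → (-0.936717, -0.6546, -0.3925)–(-0.936717, -0.6546, -0.20914)  len=0.1834
  (v20,v23,v24) [+--] → (-0.936717, -0.6546, -0.20914)–(-0.936717, -0.6546, 0.3925)  len=0.6016
  (v20,v24,v21) [+-+] → (-0.936717, -0.6546, 0.3925)–(-0.828967, -0.6546, 0.540823)  len=0.1833
  (v21,v24,v25) [+-+] → (-0.828967, -0.6546, 0.540823)–(-0.6546, -0.6546, 0.780739)  len=0.2966
  (v22,v0,v26) [++-] → (0, -0.6546, -1.05735)–(-0.221787, -0.6546, -1.0275)  len=0.2238
  (v22,v26,v23) [+--] → (-0.221787, -0.6546, -1.0275)–(-0.6546, -0.6546, -0.780739)  len=0.4982
  (v24,v28,v25) [--+] → (-0.429381, -0.6546, 0.909091)–(-0.6546, -0.6546, 0.780739)  len=0.2592
  (v25,v28,v29) [+--] → (-0.429381, -0.6546, 0.909091)–(-0.221787, -0.6546, 1.0275)  len=0.2390
  (v25,v29,v5) [+-+] → (-0.221787, -0.6546, 1.0275)–(0, -0.6546, 1.05735)  len=0.2238
  (v26,v0,v30) [-++] → (0, -0.6546, -1.05735)–(0.221787, -0.6546, -1.0275)  len=0.2238
  (v26,v30,v27) [-+-] → (0.221787, -0.6546, -1.0275)–(0.429381, -0.6546, -0.909091)  len=0.2390
  (v27,v30,v31) [-+-] → (0.429381, -0.6546, -0.909091)–(0.6546, -0.6546, -0.780739)  len=0.2592
  (v29,v32,v33) [--+] → (0.6546, -0.6546, 0.780739)–(0.221787, -0.6546, 1.0275)  len=0.4982
  (v29,v33,v5) [-++] → (0.221787, -0.6546, 1.0275)–(0, -0.6546, 1.05735)  len=0.2238
  (v30,v1,v31) [++-] → (0.828967, -0.6546, -0.540823)–(0.6546, -0.6546, -0.780739)  len=0.2966
  (v31,v1,v2) [-++] → (0.828967, -0.6546, -0.540823)–(0.936717, -0.6546, -0.3925)  len=0.1833
  (v31,v2,v32) [-+-] → (0.936717, -0.6546, -0.3925)–(0.936717, -0.6546, 0.20914)  len=0.6016
  (v32,v2,v3) [-++] → (0.936717, -0.6546, 0.20914)–(0.936717, -0.6546, 0.3925)  len=0.1834
  (v32,v3,v33) [-++] → (0.936717, -0.6546, 0.3925)–(0.6546, -0.6546, 0.780739)  len=0.4799

Chained into 1 loop(s):
  loop 1: 20 segments, perimeter = 6.3777
Total perimeter = 6.378


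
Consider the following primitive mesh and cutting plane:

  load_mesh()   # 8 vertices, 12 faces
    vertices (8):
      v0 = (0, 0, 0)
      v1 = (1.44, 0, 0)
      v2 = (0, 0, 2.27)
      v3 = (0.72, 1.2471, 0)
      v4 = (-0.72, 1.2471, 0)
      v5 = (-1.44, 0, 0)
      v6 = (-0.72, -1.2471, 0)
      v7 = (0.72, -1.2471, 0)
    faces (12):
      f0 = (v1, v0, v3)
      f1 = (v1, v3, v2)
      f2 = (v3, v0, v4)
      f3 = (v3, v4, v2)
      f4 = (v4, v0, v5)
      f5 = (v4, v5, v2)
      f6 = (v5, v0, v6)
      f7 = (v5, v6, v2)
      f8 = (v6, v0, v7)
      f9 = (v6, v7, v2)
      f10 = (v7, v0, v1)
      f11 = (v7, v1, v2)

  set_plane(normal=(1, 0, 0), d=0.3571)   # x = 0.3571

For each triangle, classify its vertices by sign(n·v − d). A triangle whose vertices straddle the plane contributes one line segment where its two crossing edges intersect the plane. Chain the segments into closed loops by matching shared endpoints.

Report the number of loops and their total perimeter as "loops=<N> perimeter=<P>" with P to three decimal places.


Straddling triangles (8 of 12):
  (v1,v0,v3) [+-+] → (0.3571, 0, 0)–(0.3571, 0.618527, 0)  len=0.6185
  (v1,v3,v2) [++-] → (0.3571, 0.618527, 1.14414)–(0.3571, 0, 1.70707)  len=0.8363
  (v3,v0,v4) [+--] → (0.3571, 0.618527, 0)–(0.3571, 1.2471, 0)  len=0.6286
  (v3,v4,v2) [+--] → (0.3571, 1.2471, 0)–(0.3571, 0.618527, 1.14414)  len=1.3054
  (v6,v0,v7) [--+] → (0.3571, -0.618527, 0)–(0.3571, -1.2471, 0)  len=0.6286
  (v6,v7,v2) [-+-] → (0.3571, -1.2471, 0)–(0.3571, -0.618527, 1.14414)  len=1.3054
  (v7,v0,v1) [+-+] → (0.3571, -0.618527, 0)–(0.3571, 0, 0)  len=0.6185
  (v7,v1,v2) [++-] → (0.3571, 0, 1.70707)–(0.3571, -0.618527, 1.14414)  len=0.8363

Chained into 1 loop(s):
  loop 1: 8 segments, perimeter = 6.7778
Total perimeter = 6.778

loops=1 perimeter=6.778


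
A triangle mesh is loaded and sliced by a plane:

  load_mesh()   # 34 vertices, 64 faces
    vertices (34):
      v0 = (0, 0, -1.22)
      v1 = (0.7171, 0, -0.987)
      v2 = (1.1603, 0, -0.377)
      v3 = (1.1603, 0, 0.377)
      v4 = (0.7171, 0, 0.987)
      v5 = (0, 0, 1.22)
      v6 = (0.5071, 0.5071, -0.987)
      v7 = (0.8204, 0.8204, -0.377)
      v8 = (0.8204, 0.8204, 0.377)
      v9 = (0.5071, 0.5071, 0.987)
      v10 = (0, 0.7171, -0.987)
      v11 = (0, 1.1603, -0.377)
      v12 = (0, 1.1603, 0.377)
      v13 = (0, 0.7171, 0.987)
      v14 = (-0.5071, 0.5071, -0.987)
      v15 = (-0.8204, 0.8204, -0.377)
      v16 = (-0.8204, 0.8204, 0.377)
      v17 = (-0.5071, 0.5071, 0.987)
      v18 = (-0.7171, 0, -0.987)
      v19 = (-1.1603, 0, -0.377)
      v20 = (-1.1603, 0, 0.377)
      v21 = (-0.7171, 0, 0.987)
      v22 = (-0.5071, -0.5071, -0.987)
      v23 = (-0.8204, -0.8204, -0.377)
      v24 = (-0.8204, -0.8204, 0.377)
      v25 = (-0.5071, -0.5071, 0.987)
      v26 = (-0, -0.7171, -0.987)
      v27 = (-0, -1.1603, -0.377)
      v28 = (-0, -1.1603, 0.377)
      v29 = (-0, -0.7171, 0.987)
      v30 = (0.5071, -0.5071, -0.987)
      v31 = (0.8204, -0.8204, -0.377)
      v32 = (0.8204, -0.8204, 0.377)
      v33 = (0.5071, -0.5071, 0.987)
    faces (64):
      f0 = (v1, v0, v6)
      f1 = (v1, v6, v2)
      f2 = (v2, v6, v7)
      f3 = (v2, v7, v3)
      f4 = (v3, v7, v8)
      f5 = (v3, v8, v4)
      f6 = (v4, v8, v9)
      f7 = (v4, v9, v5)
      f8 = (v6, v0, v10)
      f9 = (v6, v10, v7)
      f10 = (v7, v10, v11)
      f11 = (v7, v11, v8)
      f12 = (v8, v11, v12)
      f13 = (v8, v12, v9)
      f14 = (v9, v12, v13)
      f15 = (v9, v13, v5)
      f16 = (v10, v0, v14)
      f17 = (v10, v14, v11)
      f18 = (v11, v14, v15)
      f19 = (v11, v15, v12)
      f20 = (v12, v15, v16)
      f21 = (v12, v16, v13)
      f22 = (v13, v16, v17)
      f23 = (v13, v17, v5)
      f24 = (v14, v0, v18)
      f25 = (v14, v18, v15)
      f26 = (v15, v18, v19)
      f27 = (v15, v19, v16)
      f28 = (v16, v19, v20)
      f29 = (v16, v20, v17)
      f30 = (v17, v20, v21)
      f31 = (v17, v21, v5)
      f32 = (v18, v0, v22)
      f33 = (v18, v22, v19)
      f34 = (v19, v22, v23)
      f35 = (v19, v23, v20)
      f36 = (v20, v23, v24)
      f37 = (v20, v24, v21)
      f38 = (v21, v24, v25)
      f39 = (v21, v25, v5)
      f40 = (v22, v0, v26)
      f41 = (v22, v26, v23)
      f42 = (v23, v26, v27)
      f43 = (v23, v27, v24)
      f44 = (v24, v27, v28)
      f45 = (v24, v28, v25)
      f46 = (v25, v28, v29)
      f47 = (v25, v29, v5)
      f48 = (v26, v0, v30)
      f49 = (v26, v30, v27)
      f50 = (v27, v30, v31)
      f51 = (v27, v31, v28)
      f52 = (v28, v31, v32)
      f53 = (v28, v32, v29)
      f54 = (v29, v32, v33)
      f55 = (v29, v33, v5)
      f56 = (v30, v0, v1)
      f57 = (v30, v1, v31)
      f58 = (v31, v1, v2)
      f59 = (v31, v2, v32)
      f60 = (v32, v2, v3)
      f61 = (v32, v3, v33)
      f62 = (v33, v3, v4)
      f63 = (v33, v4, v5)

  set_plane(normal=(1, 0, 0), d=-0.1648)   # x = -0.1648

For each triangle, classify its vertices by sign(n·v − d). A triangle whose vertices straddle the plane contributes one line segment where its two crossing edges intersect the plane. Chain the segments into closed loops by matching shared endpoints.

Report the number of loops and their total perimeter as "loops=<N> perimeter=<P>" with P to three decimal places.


loops=1 perimeter=7.225

Straddling triangles (20 of 64):
  (v10,v0,v14) [++-] → (-0.1648, 0.1648, -1.14428)–(-0.1648, 0.648853, -0.987)  len=0.5090
  (v10,v14,v11) [+-+] → (-0.1648, 0.648853, -0.987)–(-0.1648, 0.94802, -0.575241)  len=0.5090
  (v11,v14,v15) [+--] → (-0.1648, 0.94802, -0.575241)–(-0.1648, 1.09202, -0.377)  len=0.2450
  (v11,v15,v12) [+-+] → (-0.1648, 1.09202, -0.377)–(-0.1648, 1.09202, 0.225538)  len=0.6025
  (v12,v15,v16) [+--] → (-0.1648, 1.09202, 0.225538)–(-0.1648, 1.09202, 0.377)  len=0.1515
  (v12,v16,v13) [+-+] → (-0.1648, 1.09202, 0.377)–(-0.1648, 0.737851, 0.864465)  len=0.6025
  (v13,v16,v17) [+--] → (-0.1648, 0.737851, 0.864465)–(-0.1648, 0.648853, 0.987)  len=0.1514
  (v13,v17,v5) [+-+] → (-0.1648, 0.648853, 0.987)–(-0.1648, 0.1648, 1.14428)  len=0.5090
  (v14,v0,v18) [-+-] → (-0.1648, 0.1648, -1.14428)–(-0.1648, 0, -1.16645)  len=0.1663
  (v17,v21,v5) [--+] → (-0.1648, 0, 1.16645)–(-0.1648, 0.1648, 1.14428)  len=0.1663
  (v18,v0,v22) [-+-] → (-0.1648, 0, -1.16645)–(-0.1648, -0.1648, -1.14428)  len=0.1663
  (v21,v25,v5) [--+] → (-0.1648, -0.1648, 1.14428)–(-0.1648, 0, 1.16645)  len=0.1663
  (v22,v0,v26) [-++] → (-0.1648, -0.1648, -1.14428)–(-0.1648, -0.648853, -0.987)  len=0.5090
  (v22,v26,v23) [-+-] → (-0.1648, -0.648853, -0.987)–(-0.1648, -0.737851, -0.864465)  len=0.1514
  (v23,v26,v27) [-++] → (-0.1648, -0.737851, -0.864465)–(-0.1648, -1.09202, -0.377)  len=0.6025
  (v23,v27,v24) [-+-] → (-0.1648, -1.09202, -0.377)–(-0.1648, -1.09202, -0.225538)  len=0.1515
  (v24,v27,v28) [-++] → (-0.1648, -1.09202, -0.225538)–(-0.1648, -1.09202, 0.377)  len=0.6025
  (v24,v28,v25) [-+-] → (-0.1648, -1.09202, 0.377)–(-0.1648, -0.94802, 0.575241)  len=0.2450
  (v25,v28,v29) [-++] → (-0.1648, -0.94802, 0.575241)–(-0.1648, -0.648853, 0.987)  len=0.5090
  (v25,v29,v5) [-++] → (-0.1648, -0.648853, 0.987)–(-0.1648, -0.1648, 1.14428)  len=0.5090

Chained into 1 loop(s):
  loop 1: 20 segments, perimeter = 7.2249
Total perimeter = 7.225


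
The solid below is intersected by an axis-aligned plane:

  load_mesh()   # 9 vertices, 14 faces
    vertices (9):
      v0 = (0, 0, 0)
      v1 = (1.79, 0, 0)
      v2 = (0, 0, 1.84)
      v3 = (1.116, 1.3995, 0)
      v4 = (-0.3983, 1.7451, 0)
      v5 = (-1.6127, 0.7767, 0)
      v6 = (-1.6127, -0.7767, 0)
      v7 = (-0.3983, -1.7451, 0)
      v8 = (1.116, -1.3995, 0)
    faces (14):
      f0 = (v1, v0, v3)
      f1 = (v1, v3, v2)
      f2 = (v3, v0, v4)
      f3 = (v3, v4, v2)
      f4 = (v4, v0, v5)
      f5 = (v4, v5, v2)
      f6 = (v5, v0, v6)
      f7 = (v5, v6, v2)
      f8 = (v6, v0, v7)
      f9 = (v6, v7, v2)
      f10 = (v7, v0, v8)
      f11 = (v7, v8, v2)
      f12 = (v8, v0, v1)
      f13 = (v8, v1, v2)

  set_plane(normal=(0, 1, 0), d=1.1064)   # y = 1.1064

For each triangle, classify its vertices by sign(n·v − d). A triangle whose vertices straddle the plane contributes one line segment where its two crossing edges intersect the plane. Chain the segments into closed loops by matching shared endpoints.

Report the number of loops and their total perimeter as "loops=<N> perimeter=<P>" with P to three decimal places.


Straddling triangles (6 of 14):
  (v1,v0,v3) [--+] → (0.882274, 1.1064, 0)–(1.25716, 1.1064, 0)  len=0.3749
  (v1,v3,v2) [-+-] → (1.25716, 1.1064, 0)–(0.882274, 1.1064, 0.385355)  len=0.5376
  (v3,v0,v4) [+-+] → (0.882274, 1.1064, 0)–(-0.252524, 1.1064, 0)  len=1.1348
  (v3,v4,v2) [++-] → (-0.252524, 1.1064, 0.673433)–(0.882274, 1.1064, 0.385355)  len=1.1708
  (v4,v0,v5) [+--] → (-0.252524, 1.1064, 0)–(-1.19925, 1.1064, 0)  len=0.9467
  (v4,v5,v2) [+--] → (-1.19925, 1.1064, 0)–(-0.252524, 1.1064, 0.673433)  len=1.1618

Chained into 1 loop(s):
  loop 1: 6 segments, perimeter = 5.3266
Total perimeter = 5.327

loops=1 perimeter=5.327


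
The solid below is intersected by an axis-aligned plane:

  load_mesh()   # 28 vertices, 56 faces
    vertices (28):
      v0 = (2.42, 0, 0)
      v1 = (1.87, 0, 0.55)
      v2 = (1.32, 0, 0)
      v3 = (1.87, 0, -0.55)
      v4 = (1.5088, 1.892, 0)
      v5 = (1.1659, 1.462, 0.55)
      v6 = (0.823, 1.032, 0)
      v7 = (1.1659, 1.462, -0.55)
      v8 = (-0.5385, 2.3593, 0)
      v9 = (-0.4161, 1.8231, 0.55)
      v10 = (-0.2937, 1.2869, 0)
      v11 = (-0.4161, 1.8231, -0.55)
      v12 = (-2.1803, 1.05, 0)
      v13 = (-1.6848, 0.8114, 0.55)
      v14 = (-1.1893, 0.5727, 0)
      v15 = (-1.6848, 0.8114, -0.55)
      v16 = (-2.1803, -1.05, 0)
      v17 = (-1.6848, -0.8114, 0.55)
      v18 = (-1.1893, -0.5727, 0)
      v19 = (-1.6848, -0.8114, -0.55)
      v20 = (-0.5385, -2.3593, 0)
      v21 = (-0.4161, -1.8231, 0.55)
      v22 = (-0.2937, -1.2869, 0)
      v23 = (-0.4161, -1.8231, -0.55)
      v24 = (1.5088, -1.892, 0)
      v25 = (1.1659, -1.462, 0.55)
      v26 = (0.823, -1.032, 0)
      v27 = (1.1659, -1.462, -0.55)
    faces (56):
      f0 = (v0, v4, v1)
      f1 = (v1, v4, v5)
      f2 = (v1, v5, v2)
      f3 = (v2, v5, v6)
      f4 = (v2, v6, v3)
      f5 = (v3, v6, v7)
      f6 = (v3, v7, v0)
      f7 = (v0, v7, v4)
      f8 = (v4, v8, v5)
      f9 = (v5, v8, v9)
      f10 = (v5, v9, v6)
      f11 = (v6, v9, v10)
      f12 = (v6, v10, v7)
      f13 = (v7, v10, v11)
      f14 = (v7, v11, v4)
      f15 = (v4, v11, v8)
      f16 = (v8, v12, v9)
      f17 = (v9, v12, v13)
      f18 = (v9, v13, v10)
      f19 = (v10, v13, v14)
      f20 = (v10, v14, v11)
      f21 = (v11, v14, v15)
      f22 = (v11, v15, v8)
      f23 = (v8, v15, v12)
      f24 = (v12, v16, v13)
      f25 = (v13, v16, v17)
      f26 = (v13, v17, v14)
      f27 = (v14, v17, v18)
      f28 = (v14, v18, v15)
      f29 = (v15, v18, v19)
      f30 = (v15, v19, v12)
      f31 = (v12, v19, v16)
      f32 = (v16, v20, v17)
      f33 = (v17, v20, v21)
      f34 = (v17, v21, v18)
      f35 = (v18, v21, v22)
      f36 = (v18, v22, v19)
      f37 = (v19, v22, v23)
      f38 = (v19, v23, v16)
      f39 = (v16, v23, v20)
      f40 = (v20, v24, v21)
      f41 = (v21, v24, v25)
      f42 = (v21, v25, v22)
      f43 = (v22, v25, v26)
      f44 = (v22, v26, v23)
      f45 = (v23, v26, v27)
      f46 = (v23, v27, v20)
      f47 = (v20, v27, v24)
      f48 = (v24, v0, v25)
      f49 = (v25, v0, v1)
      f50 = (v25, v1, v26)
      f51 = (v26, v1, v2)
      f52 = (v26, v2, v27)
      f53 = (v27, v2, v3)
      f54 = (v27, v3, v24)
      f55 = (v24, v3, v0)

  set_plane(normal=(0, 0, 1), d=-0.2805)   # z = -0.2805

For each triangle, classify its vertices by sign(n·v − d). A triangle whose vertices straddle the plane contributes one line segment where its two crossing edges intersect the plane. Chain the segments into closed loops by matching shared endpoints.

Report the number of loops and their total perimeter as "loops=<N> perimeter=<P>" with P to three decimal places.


loops=2 perimeter=22.718

Straddling triangles (28 of 56):
  (v2,v6,v3) [++-] → (1.35697, 0.50568, -0.2805)–(1.6005, 0, -0.2805)  len=0.5613
  (v3,v6,v7) [-+-] → (1.35697, 0.50568, -0.2805)–(0.997879, 1.2513, -0.2805)  len=0.8276
  (v3,v7,v0) [--+] → (1.78041, 0.74562, -0.2805)–(2.1395, 0, -0.2805)  len=0.8276
  (v0,v7,v4) [+-+] → (1.78041, 0.74562, -0.2805)–(1.33392, 1.6727, -0.2805)  len=1.0290
  (v6,v10,v7) [++-] → (0.450696, 1.3762, -0.2805)–(0.997879, 1.2513, -0.2805)  len=0.5613
  (v7,v10,v11) [-+-] → (0.450696, 1.3762, -0.2805)–(-0.356124, 1.56036, -0.2805)  len=0.8276
  (v7,v11,v4) [--+] → (0.527101, 1.85686, -0.2805)–(1.33392, 1.6727, -0.2805)  len=0.8276
  (v4,v11,v8) [+-+] → (0.527101, 1.85686, -0.2805)–(-0.476076, 2.08584, -0.2805)  len=1.0290
  (v10,v14,v11) [++-] → (-0.794968, 1.2104, -0.2805)–(-0.356124, 1.56036, -0.2805)  len=0.5613
  (v11,v14,v15) [-+-] → (-0.794968, 1.2104, -0.2805)–(-1.442, 0.694437, -0.2805)  len=0.8276
  (v11,v15,v8) [--+] → (-1.12311, 1.56987, -0.2805)–(-0.476076, 2.08584, -0.2805)  len=0.8276
  (v8,v15,v12) [+-+] → (-1.12311, 1.56987, -0.2805)–(-1.92759, 0.928314, -0.2805)  len=1.0290
  (v14,v18,v15) [++-] → (-1.442, 0.133191, -0.2805)–(-1.442, 0.694437, -0.2805)  len=0.5612
  (v15,v18,v19) [-+-] → (-1.442, 0.133191, -0.2805)–(-1.442, -0.694437, -0.2805)  len=0.8276
  (v15,v19,v12) [--+] → (-1.92759, 0.100686, -0.2805)–(-1.92759, 0.928314, -0.2805)  len=0.8276
  (v12,v19,v16) [+-+] → (-1.92759, 0.100686, -0.2805)–(-1.92759, -0.928314, -0.2805)  len=1.0290
  (v18,v22,v19) [++-] → (-1.00316, -1.04439, -0.2805)–(-1.442, -0.694437, -0.2805)  len=0.5613
  (v19,v22,v23) [-+-] → (-1.00316, -1.04439, -0.2805)–(-0.356124, -1.56036, -0.2805)  len=0.8276
  (v19,v23,v16) [--+] → (-1.28056, -1.44428, -0.2805)–(-1.92759, -0.928314, -0.2805)  len=0.8276
  (v16,v23,v20) [+-+] → (-1.28056, -1.44428, -0.2805)–(-0.476076, -2.08584, -0.2805)  len=1.0290
  (v22,v26,v23) [++-] → (0.191059, -1.43546, -0.2805)–(-0.356124, -1.56036, -0.2805)  len=0.5613
  (v23,v26,v27) [-+-] → (0.191059, -1.43546, -0.2805)–(0.997879, -1.2513, -0.2805)  len=0.8276
  (v23,v27,v20) [--+] → (0.330744, -1.90168, -0.2805)–(-0.476076, -2.08584, -0.2805)  len=0.8276
  (v20,v27,v24) [+-+] → (0.330744, -1.90168, -0.2805)–(1.33392, -1.6727, -0.2805)  len=1.0290
  (v26,v2,v27) [++-] → (1.24141, -0.74562, -0.2805)–(0.997879, -1.2513, -0.2805)  len=0.5613
  (v27,v2,v3) [-+-] → (1.24141, -0.74562, -0.2805)–(1.6005, 0, -0.2805)  len=0.8276
  (v27,v3,v24) [--+] → (1.69301, -0.92708, -0.2805)–(1.33392, -1.6727, -0.2805)  len=0.8276
  (v24,v3,v0) [+-+] → (1.69301, -0.92708, -0.2805)–(2.1395, 0, -0.2805)  len=1.0290

Chained into 2 loop(s):
  loop 1: 14 segments, perimeter = 9.7220
  loop 2: 14 segments, perimeter = 12.9960
Total perimeter = 22.718


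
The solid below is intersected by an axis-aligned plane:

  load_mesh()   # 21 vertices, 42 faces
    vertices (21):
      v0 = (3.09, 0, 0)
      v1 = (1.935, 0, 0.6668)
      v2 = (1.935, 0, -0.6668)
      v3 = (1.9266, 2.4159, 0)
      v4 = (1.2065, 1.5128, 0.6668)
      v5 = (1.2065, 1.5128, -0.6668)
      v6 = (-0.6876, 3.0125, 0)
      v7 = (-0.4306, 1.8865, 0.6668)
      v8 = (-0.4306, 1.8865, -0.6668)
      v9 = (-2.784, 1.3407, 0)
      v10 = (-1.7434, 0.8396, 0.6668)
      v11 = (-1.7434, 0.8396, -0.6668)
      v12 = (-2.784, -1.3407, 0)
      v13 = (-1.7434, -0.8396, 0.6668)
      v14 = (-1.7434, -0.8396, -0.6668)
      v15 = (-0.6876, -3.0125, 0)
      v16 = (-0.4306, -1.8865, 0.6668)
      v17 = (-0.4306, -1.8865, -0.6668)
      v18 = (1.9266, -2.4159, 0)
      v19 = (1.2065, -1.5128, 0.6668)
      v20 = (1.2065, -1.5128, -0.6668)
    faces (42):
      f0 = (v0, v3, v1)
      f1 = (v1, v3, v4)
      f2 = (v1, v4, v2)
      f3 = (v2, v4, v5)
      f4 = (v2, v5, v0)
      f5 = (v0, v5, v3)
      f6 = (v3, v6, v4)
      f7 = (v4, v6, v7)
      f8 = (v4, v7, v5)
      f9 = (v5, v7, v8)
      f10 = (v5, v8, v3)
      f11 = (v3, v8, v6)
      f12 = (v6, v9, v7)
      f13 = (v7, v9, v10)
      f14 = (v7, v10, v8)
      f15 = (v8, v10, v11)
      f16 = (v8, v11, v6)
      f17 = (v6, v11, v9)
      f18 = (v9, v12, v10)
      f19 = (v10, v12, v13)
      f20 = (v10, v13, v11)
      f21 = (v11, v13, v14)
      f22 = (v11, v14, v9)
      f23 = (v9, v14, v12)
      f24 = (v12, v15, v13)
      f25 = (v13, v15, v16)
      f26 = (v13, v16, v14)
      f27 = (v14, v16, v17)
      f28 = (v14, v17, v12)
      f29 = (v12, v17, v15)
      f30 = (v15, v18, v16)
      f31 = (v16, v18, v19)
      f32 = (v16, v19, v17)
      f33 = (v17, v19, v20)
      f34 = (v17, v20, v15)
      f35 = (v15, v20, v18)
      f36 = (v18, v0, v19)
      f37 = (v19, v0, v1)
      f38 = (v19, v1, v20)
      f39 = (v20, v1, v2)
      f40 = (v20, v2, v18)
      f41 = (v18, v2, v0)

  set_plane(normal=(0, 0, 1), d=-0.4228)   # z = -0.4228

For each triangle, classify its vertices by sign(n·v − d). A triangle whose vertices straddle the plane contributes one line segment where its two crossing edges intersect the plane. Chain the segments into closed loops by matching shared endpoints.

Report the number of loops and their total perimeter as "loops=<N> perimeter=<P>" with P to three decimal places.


Straddling triangles (28 of 42):
  (v1,v4,v2) [++-] → (1.80171, 0.276787, -0.4228)–(1.935, 0, -0.4228)  len=0.3072
  (v2,v4,v5) [-+-] → (1.80171, 0.276787, -0.4228)–(1.2065, 1.5128, -0.4228)  len=1.3719
  (v2,v5,v0) [--+] → (1.89572, 0.959226, -0.4228)–(2.35765, 0, -0.4228)  len=1.0647
  (v0,v5,v3) [+-+] → (1.89572, 0.959226, -0.4228)–(1.47, 1.84327, -0.4228)  len=0.9812
  (v4,v7,v5) [++-] → (0.906971, 1.58117, -0.4228)–(1.2065, 1.5128, -0.4228)  len=0.3072
  (v5,v7,v8) [-+-] → (0.906971, 1.58117, -0.4228)–(-0.4306, 1.8865, -0.4228)  len=1.3720
  (v5,v8,v3) [--+] → (0.431963, 2.08022, -0.4228)–(1.47, 1.84327, -0.4228)  len=1.0647
  (v3,v8,v6) [+-+] → (0.431963, 2.08022, -0.4228)–(-0.524643, 2.29853, -0.4228)  len=0.9812
  (v7,v10,v8) [++-] → (-0.670794, 1.69496, -0.4228)–(-0.4306, 1.8865, -0.4228)  len=0.3072
  (v8,v10,v11) [-+-] → (-0.670794, 1.69496, -0.4228)–(-1.7434, 0.8396, -0.4228)  len=1.3719
  (v8,v11,v6) [--+] → (-1.35705, 1.63472, -0.4228)–(-0.524643, 2.29853, -0.4228)  len=1.0647
  (v6,v11,v9) [+-+] → (-1.35705, 1.63472, -0.4228)–(-2.12418, 1.02297, -0.4228)  len=0.9812
  (v10,v13,v11) [++-] → (-1.7434, 0.532368, -0.4228)–(-1.7434, 0.8396, -0.4228)  len=0.3072
  (v11,v13,v14) [-+-] → (-1.7434, 0.532368, -0.4228)–(-1.7434, -0.8396, -0.4228)  len=1.3720
  (v11,v14,v9) [--+] → (-2.12418, -0.0417698, -0.4228)–(-2.12418, 1.02297, -0.4228)  len=1.0647
  (v9,v14,v12) [+-+] → (-2.12418, -0.0417698, -0.4228)–(-2.12418, -1.02297, -0.4228)  len=0.9812
  (v13,v16,v14) [++-] → (-1.50321, -1.03114, -0.4228)–(-1.7434, -0.8396, -0.4228)  len=0.3072
  (v14,v16,v17) [-+-] → (-1.50321, -1.03114, -0.4228)–(-0.4306, -1.8865, -0.4228)  len=1.3719
  (v14,v17,v12) [--+] → (-1.29177, -1.68678, -0.4228)–(-2.12418, -1.02297, -0.4228)  len=1.0647
  (v12,v17,v15) [+-+] → (-1.29177, -1.68678, -0.4228)–(-0.524643, -2.29853, -0.4228)  len=0.9812
  (v16,v19,v17) [++-] → (-0.131071, -1.81813, -0.4228)–(-0.4306, -1.8865, -0.4228)  len=0.3072
  (v17,v19,v20) [-+-] → (-0.131071, -1.81813, -0.4228)–(1.2065, -1.5128, -0.4228)  len=1.3720
  (v17,v20,v15) [--+] → (0.513398, -2.06158, -0.4228)–(-0.524643, -2.29853, -0.4228)  len=1.0647
  (v15,v20,v18) [+-+] → (0.513398, -2.06158, -0.4228)–(1.47, -1.84327, -0.4228)  len=0.9812
  (v19,v1,v20) [++-] → (1.33979, -1.23601, -0.4228)–(1.2065, -1.5128, -0.4228)  len=0.3072
  (v20,v1,v2) [-+-] → (1.33979, -1.23601, -0.4228)–(1.935, 0, -0.4228)  len=1.3719
  (v20,v2,v18) [--+] → (1.93193, -0.884043, -0.4228)–(1.47, -1.84327, -0.4228)  len=1.0647
  (v18,v2,v0) [+-+] → (1.93193, -0.884043, -0.4228)–(2.35765, 0, -0.4228)  len=0.9812

Chained into 2 loop(s):
  loop 1: 14 segments, perimeter = 11.7540
  loop 2: 14 segments, perimeter = 14.3213
Total perimeter = 26.075

loops=2 perimeter=26.075


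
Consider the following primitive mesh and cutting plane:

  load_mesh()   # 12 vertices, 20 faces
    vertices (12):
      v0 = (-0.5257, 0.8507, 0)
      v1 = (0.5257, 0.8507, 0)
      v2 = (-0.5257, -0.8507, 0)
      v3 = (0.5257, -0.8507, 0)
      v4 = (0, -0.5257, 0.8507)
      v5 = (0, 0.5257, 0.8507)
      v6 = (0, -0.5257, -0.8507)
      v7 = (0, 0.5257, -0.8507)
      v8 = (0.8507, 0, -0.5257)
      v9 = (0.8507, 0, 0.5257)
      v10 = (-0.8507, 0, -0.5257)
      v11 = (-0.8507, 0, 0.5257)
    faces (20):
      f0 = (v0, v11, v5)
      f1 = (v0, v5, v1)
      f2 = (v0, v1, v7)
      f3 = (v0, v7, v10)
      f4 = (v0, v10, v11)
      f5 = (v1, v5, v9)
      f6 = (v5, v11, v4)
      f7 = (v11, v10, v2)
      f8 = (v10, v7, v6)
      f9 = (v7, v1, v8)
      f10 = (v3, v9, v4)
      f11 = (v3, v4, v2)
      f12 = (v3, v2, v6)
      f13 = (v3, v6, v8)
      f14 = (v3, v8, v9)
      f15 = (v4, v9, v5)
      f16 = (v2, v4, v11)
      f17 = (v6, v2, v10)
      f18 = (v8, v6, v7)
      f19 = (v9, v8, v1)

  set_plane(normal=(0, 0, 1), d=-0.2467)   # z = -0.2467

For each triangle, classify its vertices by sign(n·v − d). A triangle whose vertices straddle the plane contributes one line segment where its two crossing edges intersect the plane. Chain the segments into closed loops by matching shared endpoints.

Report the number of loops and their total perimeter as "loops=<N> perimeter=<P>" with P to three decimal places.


Straddling triangles (10 of 20):
  (v0,v1,v7) [++-] → (0.373249, 0.756451, -0.2467)–(-0.373249, 0.756451, -0.2467)  len=0.7465
  (v0,v7,v10) [+--] → (-0.373249, 0.756451, -0.2467)–(-0.678216, 0.451484, -0.2467)  len=0.4313
  (v0,v10,v11) [+-+] → (-0.678216, 0.451484, -0.2467)–(-0.8507, 0, -0.2467)  len=0.4833
  (v11,v10,v2) [+-+] → (-0.8507, 0, -0.2467)–(-0.678216, -0.451484, -0.2467)  len=0.4833
  (v7,v1,v8) [-+-] → (0.373249, 0.756451, -0.2467)–(0.678216, 0.451484, -0.2467)  len=0.4313
  (v3,v2,v6) [++-] → (-0.373249, -0.756451, -0.2467)–(0.373249, -0.756451, -0.2467)  len=0.7465
  (v3,v6,v8) [+--] → (0.373249, -0.756451, -0.2467)–(0.678216, -0.451484, -0.2467)  len=0.4313
  (v3,v8,v9) [+-+] → (0.678216, -0.451484, -0.2467)–(0.8507, 0, -0.2467)  len=0.4833
  (v6,v2,v10) [-+-] → (-0.373249, -0.756451, -0.2467)–(-0.678216, -0.451484, -0.2467)  len=0.4313
  (v9,v8,v1) [+-+] → (0.8507, 0, -0.2467)–(0.678216, 0.451484, -0.2467)  len=0.4833

Chained into 1 loop(s):
  loop 1: 10 segments, perimeter = 5.1514
Total perimeter = 5.151

loops=1 perimeter=5.151


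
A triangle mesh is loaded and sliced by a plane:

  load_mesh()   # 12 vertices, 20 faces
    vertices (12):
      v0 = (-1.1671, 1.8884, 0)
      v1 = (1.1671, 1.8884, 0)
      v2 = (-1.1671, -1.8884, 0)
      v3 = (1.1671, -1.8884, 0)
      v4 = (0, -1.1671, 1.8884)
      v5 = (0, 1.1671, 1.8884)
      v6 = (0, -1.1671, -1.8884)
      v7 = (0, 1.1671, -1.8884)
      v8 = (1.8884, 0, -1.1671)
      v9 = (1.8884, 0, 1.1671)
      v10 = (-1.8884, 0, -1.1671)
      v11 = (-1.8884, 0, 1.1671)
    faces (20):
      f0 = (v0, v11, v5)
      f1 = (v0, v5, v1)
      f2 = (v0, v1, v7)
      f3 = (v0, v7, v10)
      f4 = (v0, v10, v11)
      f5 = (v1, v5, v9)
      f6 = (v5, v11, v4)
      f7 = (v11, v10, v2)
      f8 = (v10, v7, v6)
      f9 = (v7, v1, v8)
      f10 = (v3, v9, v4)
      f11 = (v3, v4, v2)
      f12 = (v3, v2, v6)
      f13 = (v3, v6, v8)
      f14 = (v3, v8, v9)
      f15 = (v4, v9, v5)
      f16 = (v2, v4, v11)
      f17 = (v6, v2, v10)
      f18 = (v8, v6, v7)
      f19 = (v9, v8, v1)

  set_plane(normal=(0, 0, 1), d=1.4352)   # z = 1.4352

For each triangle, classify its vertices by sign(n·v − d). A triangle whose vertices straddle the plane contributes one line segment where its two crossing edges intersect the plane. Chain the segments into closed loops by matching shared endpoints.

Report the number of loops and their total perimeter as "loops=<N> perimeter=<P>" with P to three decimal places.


Straddling triangles (8 of 20):
  (v0,v11,v5) [--+] → (-1.1865, 0.433799, 1.4352)–(-0.280094, 1.34021, 1.4352)  len=1.2819
  (v0,v5,v1) [-+-] → (-0.280094, 1.34021, 1.4352)–(0.280094, 1.34021, 1.4352)  len=0.5602
  (v1,v5,v9) [-+-] → (0.280094, 1.34021, 1.4352)–(1.1865, 0.433799, 1.4352)  len=1.2819
  (v5,v11,v4) [+-+] → (-1.1865, 0.433799, 1.4352)–(-1.1865, -0.433799, 1.4352)  len=0.8676
  (v3,v9,v4) [--+] → (1.1865, -0.433799, 1.4352)–(0.280094, -1.34021, 1.4352)  len=1.2819
  (v3,v4,v2) [-+-] → (0.280094, -1.34021, 1.4352)–(-0.280094, -1.34021, 1.4352)  len=0.5602
  (v4,v9,v5) [+-+] → (1.1865, -0.433799, 1.4352)–(1.1865, 0.433799, 1.4352)  len=0.8676
  (v2,v4,v11) [-+-] → (-0.280094, -1.34021, 1.4352)–(-1.1865, -0.433799, 1.4352)  len=1.2819

Chained into 1 loop(s):
  loop 1: 8 segments, perimeter = 7.9830
Total perimeter = 7.983

loops=1 perimeter=7.983


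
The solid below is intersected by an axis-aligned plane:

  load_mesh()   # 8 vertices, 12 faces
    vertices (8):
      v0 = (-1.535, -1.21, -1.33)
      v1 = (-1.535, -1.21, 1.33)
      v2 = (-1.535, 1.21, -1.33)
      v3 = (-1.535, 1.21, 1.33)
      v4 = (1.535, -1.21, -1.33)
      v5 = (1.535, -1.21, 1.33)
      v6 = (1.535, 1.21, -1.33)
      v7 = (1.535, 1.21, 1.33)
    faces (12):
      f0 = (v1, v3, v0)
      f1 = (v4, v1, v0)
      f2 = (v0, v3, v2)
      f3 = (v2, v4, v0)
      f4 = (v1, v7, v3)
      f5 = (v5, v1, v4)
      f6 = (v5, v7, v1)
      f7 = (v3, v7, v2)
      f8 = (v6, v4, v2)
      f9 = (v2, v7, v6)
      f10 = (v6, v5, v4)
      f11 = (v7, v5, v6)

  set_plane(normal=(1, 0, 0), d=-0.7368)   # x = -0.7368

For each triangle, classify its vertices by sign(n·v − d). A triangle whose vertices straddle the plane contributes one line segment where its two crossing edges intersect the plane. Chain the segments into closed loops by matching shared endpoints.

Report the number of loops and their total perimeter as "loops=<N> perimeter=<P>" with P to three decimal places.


loops=1 perimeter=10.160

Straddling triangles (8 of 12):
  (v4,v1,v0) [+--] → (-0.7368, -1.21, 0.6384)–(-0.7368, -1.21, -1.33)  len=1.9684
  (v2,v4,v0) [-+-] → (-0.7368, 0.5808, -1.33)–(-0.7368, -1.21, -1.33)  len=1.7908
  (v1,v7,v3) [-+-] → (-0.7368, -0.5808, 1.33)–(-0.7368, 1.21, 1.33)  len=1.7908
  (v5,v1,v4) [+-+] → (-0.7368, -1.21, 1.33)–(-0.7368, -1.21, 0.6384)  len=0.6916
  (v5,v7,v1) [++-] → (-0.7368, -0.5808, 1.33)–(-0.7368, -1.21, 1.33)  len=0.6292
  (v3,v7,v2) [-+-] → (-0.7368, 1.21, 1.33)–(-0.7368, 1.21, -0.6384)  len=1.9684
  (v6,v4,v2) [++-] → (-0.7368, 0.5808, -1.33)–(-0.7368, 1.21, -1.33)  len=0.6292
  (v2,v7,v6) [-++] → (-0.7368, 1.21, -0.6384)–(-0.7368, 1.21, -1.33)  len=0.6916

Chained into 1 loop(s):
  loop 1: 8 segments, perimeter = 10.1600
Total perimeter = 10.160
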